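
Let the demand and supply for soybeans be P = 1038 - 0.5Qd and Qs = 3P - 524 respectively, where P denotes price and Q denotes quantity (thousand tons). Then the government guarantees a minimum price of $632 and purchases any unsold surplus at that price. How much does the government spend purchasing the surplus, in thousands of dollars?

353920

Rearranging demand gives Qd = 2076 - 2P. Equilibrium: 2076 - 2P = 3P - 524, so 2600 = 5P and P* = 520, Q* = 1036.
The floor of 632 is above the equilibrium price 520, so it binds.
At P = 632: Qd = 2076 - 2·632 = 812 and Qs = 3·632 - 524 = 1372.
Surplus = Qs - Qd = 560.
Government expenditure = surplus × support price = 560 × 632 = 353920.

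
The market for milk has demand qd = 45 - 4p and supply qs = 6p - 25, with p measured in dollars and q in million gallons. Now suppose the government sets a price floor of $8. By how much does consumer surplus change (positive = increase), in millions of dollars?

-15

In a free market, 45 - 4p = 6p - 25 gives the equilibrium p* = 7, q* = 17.
The floor of 8 is above the equilibrium price 7, so it binds.
At p = 8: qd = 45 - 4·8 = 13 and qs = 6·8 - 25 = 23.
Consumer surplus without the control is ½ · (11.25 - 7) · 17 = 36.125.
With the floor, consumers buy 13 units at 8, so CS = ½ · (11.25 - 8) · 13 = 21.125.
Change in consumer surplus = 21.125 - 36.125 = -15.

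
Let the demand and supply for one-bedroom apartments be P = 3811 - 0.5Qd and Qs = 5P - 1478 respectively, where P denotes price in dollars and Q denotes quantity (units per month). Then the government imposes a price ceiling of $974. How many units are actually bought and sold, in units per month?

3392

Rearranging demand gives Qd = 7622 - 2P. Equilibrium: 7622 - 2P = 5P - 1478, so 9100 = 7P and P* = 1300, Q* = 5022.
Since 974 < 1300, the ceiling is binding.
At P = 974: Qd = 7622 - 2·974 = 5674 and Qs = 5·974 - 1478 = 3392.
The quantity actually transacted is the short side, supply: 3392.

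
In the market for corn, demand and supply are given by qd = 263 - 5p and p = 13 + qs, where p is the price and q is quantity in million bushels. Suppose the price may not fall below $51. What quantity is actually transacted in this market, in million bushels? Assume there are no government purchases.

Rearranging supply gives qs = p - 13. In a free market, 263 - 5p = p - 13 gives the equilibrium p* = 46, q* = 33.
Because the floor (51) lies above the market-clearing price, it is binding.
At p = 51: qd = 263 - 5·51 = 8 and qs = 51 - 13 = 38.
The quantity actually transacted is the short side, demand: 8.

8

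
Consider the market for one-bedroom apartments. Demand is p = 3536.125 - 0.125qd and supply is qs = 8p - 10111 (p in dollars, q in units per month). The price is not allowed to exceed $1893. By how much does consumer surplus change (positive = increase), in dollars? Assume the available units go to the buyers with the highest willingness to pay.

1523535

Rearranging demand gives qd = 28289 - 8p. Setting quantity demanded equal to quantity supplied, 28289 - 8p = 8p - 10111, gives p* = 2400 and q* = 9089.
The ceiling of 1893 is below the equilibrium price 2400, so it binds.
At p = 1893: qd = 28289 - 8·1893 = 13145 and qs = 8·1893 - 10111 = 5033.
Consumer surplus without the control is ½ · (3536.125 - 2400) · 9089 = 5163120.0625.
With the ceiling, 5033 units are sold at 1893 (assume they go to the highest-value buyers). The demand price at q = 5033 is 2907, so CS = ½ · [(3536.125 - 1893) + (2907 - 1893)] · 5033 = 6686655.0625.
Change in consumer surplus = 6686655.0625 - 5163120.0625 = 1523535.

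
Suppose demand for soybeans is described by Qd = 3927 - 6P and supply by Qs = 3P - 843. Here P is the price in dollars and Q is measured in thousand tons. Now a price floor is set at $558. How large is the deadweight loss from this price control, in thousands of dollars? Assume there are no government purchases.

In a free market, 3927 - 6P = 3P - 843 gives the equilibrium P* = 530, Q* = 747.
The floor of 558 is above the equilibrium price 530, so it binds.
At P = 558: Qd = 3927 - 6·558 = 579 and Qs = 3·558 - 843 = 831.
Quantity traded falls to 579. At Q = 579 the demand price is (3927 - 579)/6 = 558 and the supply price is (843 + 579)/3 = 474.
Deadweight loss = ½ · (558 - 474) · (747 - 579) = ½ · 84 · 168 = 7056.

7056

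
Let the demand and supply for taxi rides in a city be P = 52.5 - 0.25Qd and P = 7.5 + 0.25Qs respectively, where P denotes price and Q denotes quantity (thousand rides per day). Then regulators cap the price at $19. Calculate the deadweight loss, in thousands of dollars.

Rearranging demand gives Qd = 210 - 4P; rearranging supply gives Qs = 4P - 30. In a free market, 210 - 4P = 4P - 30 gives the equilibrium P* = 30, Q* = 90.
The ceiling of 19 is below the equilibrium price 30, so it binds.
At P = 19: Qd = 210 - 4·19 = 134 and Qs = 4·19 - 30 = 46.
Quantity traded falls to 46. At Q = 46 the demand price is (210 - 46)/4 = 41 and the supply price is (30 + 46)/4 = 19.
Deadweight loss = ½ · (41 - 19) · (90 - 46) = ½ · 22 · 44 = 484.

484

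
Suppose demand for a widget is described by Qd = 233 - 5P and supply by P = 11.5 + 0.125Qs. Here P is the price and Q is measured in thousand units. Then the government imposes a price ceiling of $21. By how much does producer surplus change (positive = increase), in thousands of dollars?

-368

Rearranging supply gives Qs = 8P - 92. Setting quantity demanded equal to quantity supplied, 233 - 5P = 8P - 92, gives P* = 25 and Q* = 108.
Because the ceiling (21) lies below the market-clearing price, it is binding.
At P = 21: Qd = 233 - 5·21 = 128 and Qs = 8·21 - 92 = 76.
Producer surplus without the control is ½ · (25 - 11.5) · 108 = 729.
With the ceiling, producers sell 76 units at 21, so PS = ½ · (21 - 11.5) · 76 = 361.
Change in producer surplus = 361 - 729 = -368.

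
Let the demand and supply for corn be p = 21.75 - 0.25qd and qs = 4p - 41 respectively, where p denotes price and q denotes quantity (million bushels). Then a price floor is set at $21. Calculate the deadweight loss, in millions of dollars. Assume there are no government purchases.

Rearranging demand gives qd = 87 - 4p. Equilibrium: 87 - 4p = 4p - 41, so 128 = 8p and p* = 16, q* = 23.
Since 21 > 16, the floor is binding.
At p = 21: qd = 87 - 4·21 = 3 and qs = 4·21 - 41 = 43.
Quantity traded falls to 3. At q = 3 the demand price is (87 - 3)/4 = 21 and the supply price is (41 + 3)/4 = 11.
Deadweight loss = ½ · (21 - 11) · (23 - 3) = ½ · 10 · 20 = 100.

100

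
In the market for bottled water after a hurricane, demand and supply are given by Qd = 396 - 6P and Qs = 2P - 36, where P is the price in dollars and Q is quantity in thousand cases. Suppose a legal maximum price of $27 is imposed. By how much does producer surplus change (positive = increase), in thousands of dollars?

-1215

Setting quantity demanded equal to quantity supplied, 396 - 6P = 2P - 36, gives P* = 54 and Q* = 72.
Since 27 < 54, the ceiling is binding.
At P = 27: Qd = 396 - 6·27 = 234 and Qs = 2·27 - 36 = 18.
Producer surplus without the control is ½ · (54 - 18) · 72 = 1296.
With the ceiling, producers sell 18 units at 27, so PS = ½ · (27 - 18) · 18 = 81.
Change in producer surplus = 81 - 1296 = -1215.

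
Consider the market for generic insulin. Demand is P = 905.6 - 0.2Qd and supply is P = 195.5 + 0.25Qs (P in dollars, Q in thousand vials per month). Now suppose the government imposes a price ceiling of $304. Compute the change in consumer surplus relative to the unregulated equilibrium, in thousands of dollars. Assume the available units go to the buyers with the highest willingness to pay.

-6749.6

Rearranging demand gives Qd = 4528 - 5P; rearranging supply gives Qs = 4P - 782. Without the control the market clears where 4528 - 5P = 4P - 782, i.e. P* = 590 and Q* = 1578.
Since 304 < 590, the ceiling is binding.
At P = 304: Qd = 4528 - 5·304 = 3008 and Qs = 4·304 - 782 = 434.
Consumer surplus without the control is ½ · (905.6 - 590) · 1578 = 249008.4.
With the ceiling, 434 units are sold at 304 (assume they go to the highest-value buyers). The demand price at Q = 434 is 818.8, so CS = ½ · [(905.6 - 304) + (818.8 - 304)] · 434 = 242258.8.
Change in consumer surplus = 242258.8 - 249008.4 = -6749.6.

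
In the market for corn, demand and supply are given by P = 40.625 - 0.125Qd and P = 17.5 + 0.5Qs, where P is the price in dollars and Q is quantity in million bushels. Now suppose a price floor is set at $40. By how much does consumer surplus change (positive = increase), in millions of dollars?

-84

Rearranging demand gives Qd = 325 - 8P; rearranging supply gives Qs = 2P - 35. Setting quantity demanded equal to quantity supplied, 325 - 8P = 2P - 35, gives P* = 36 and Q* = 37.
The floor of 40 is above the equilibrium price 36, so it binds.
At P = 40: Qd = 325 - 8·40 = 5 and Qs = 2·40 - 35 = 45.
Consumer surplus without the control is ½ · (40.625 - 36) · 37 = 85.5625.
With the floor, consumers buy 5 units at 40, so CS = ½ · (40.625 - 40) · 5 = 1.5625.
Change in consumer surplus = 1.5625 - 85.5625 = -84.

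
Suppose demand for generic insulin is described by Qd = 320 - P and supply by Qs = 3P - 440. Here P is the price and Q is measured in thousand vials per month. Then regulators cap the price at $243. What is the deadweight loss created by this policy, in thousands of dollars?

0

Without the control the market clears where 320 - P = 3P - 440, i.e. P* = 190 and Q* = 130.
Since 243 is above P* = 190, the ceiling does not bind and the free-market outcome prevails.
Since the control does not bind, no trades are prevented and deadweight loss is zero.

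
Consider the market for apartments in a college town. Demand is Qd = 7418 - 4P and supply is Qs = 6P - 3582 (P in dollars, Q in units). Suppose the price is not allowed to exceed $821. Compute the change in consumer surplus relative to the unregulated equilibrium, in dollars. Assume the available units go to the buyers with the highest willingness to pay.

24691.5

Without the control the market clears where 7418 - 4P = 6P - 3582, i.e. P* = 1100 and Q* = 3018.
Because the ceiling (821) lies below the market-clearing price, it is binding.
At P = 821: Qd = 7418 - 4·821 = 4134 and Qs = 6·821 - 3582 = 1344.
Consumer surplus without the control is ½ · (1854.5 - 1100) · 3018 = 1138540.5.
With the ceiling, 1344 units are sold at 821 (assume they go to the highest-value buyers). The demand price at Q = 1344 is 1518.5, so CS = ½ · [(1854.5 - 821) + (1518.5 - 821)] · 1344 = 1163232.
Change in consumer surplus = 1163232 - 1138540.5 = 24691.5.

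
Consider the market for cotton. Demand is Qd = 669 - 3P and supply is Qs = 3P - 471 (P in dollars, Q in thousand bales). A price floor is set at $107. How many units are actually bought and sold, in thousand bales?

99

Equilibrium: 669 - 3P = 3P - 471, so 1140 = 6P and P* = 190, Q* = 99.
Since 107 is below P* = 190, the floor does not bind and the free-market outcome prevails.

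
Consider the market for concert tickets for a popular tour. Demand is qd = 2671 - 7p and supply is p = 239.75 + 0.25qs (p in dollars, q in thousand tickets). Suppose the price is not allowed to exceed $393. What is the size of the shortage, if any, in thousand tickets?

Rearranging supply gives qs = 4p - 959. In a free market, 2671 - 7p = 4p - 959 gives the equilibrium p* = 330, q* = 361.
Since 393 is above p* = 330, the ceiling does not bind and the free-market outcome prevails.
Since the control does not bind, there is no shortage.

0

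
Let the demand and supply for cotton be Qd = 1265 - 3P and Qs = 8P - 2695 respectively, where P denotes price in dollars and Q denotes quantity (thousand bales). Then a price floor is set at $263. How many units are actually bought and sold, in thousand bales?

In a free market, 1265 - 3P = 8P - 2695 gives the equilibrium P* = 360, Q* = 185.
Since 263 is below P* = 360, the floor does not bind and the free-market outcome prevails.

185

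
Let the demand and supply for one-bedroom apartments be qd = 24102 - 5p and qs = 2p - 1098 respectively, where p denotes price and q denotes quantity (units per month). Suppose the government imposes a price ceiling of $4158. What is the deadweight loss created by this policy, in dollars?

Without the control the market clears where 24102 - 5p = 2p - 1098, i.e. p* = 3600 and q* = 6102.
Since 4158 is above p* = 3600, the ceiling does not bind and the free-market outcome prevails.
Since the control does not bind, no trades are prevented and deadweight loss is zero.

0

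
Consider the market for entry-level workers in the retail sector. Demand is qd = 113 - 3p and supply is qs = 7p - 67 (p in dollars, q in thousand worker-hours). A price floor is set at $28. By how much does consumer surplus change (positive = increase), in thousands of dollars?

-440

In a free market, 113 - 3p = 7p - 67 gives the equilibrium p* = 18, q* = 59.
The floor of 28 is above the equilibrium price 18, so it binds.
At p = 28: qd = 113 - 3·28 = 29 and qs = 7·28 - 67 = 129.
Consumer surplus without the control is ½ · (113/3 - 18) · 59 = 3481/6.
With the floor, consumers buy 29 units at 28, so CS = ½ · (113/3 - 28) · 29 = 841/6.
Change in consumer surplus = 841/6 - 3481/6 = -440.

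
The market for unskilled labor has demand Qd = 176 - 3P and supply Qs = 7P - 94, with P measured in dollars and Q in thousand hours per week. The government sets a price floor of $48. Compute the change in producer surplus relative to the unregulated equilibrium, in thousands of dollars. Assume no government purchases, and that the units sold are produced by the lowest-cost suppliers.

388.5

Equilibrium: 176 - 3P = 7P - 94, so 270 = 10P and P* = 27, Q* = 95.
Because the floor (48) lies above the market-clearing price, it is binding.
At P = 48: Qd = 176 - 3·48 = 32 and Qs = 7·48 - 94 = 242.
Producer surplus without the control is ½ · (27 - 94/7) · 95 = 9025/14.
With the floor, 32 units are sold at 48. The supply price at Q = 32 is 18, so PS = ½ · [(48 - 94/7) + (48 - 18)] · 32 = 7232/7.
Change in producer surplus = 7232/7 - 9025/14 = 388.5.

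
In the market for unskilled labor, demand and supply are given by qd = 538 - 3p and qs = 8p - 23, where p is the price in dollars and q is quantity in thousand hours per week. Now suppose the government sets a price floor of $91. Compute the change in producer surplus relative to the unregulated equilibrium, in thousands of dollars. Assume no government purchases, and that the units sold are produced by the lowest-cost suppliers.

Equilibrium: 538 - 3p = 8p - 23, so 561 = 11p and p* = 51, q* = 385.
Because the floor (91) lies above the market-clearing price, it is binding.
At p = 91: qd = 538 - 3·91 = 265 and qs = 8·91 - 23 = 705.
Producer surplus without the control is ½ · (51 - 2.875) · 385 = 9264.0625.
With the floor, 265 units are sold at 91. The supply price at q = 265 is 36, so PS = ½ · [(91 - 2.875) + (91 - 36)] · 265 = 18964.0625.
Change in producer surplus = 18964.0625 - 9264.0625 = 9700.

9700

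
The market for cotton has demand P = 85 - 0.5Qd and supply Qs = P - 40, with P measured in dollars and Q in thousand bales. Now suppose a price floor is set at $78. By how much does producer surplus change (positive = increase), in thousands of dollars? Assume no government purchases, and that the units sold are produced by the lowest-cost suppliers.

Rearranging demand gives Qd = 170 - 2P. Without the control the market clears where 170 - 2P = P - 40, i.e. P* = 70 and Q* = 30.
The floor of 78 is above the equilibrium price 70, so it binds.
At P = 78: Qd = 170 - 2·78 = 14 and Qs = 78 - 40 = 38.
Producer surplus without the control is ½ · (70 - 40) · 30 = 450.
With the floor, 14 units are sold at 78. The supply price at Q = 14 is 54, so PS = ½ · [(78 - 40) + (78 - 54)] · 14 = 434.
Change in producer surplus = 434 - 450 = -16.

-16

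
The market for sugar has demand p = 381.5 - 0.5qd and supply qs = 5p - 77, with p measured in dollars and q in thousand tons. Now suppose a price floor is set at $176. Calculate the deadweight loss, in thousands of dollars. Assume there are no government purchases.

Rearranging demand gives qd = 763 - 2p. Setting quantity demanded equal to quantity supplied, 763 - 2p = 5p - 77, gives p* = 120 and q* = 523.
Because the floor (176) lies above the market-clearing price, it is binding.
At p = 176: qd = 763 - 2·176 = 411 and qs = 5·176 - 77 = 803.
Quantity traded falls to 411. At q = 411 the demand price is (763 - 411)/2 = 176 and the supply price is (77 + 411)/5 = 97.6.
Deadweight loss = ½ · (176 - 97.6) · (523 - 411) = ½ · 78.4 · 112 = 4390.4.

4390.4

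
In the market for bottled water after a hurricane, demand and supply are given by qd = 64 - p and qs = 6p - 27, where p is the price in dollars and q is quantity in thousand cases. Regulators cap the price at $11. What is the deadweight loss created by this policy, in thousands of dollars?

In a free market, 64 - p = 6p - 27 gives the equilibrium p* = 13, q* = 51.
Since 11 < 13, the ceiling is binding.
At p = 11: qd = 64 - 11 = 53 and qs = 6·11 - 27 = 39.
Quantity traded falls to 39. At q = 39 the demand price is 64 - 39 = 25 and the supply price is (27 + 39)/6 = 11.
Deadweight loss = ½ · (25 - 11) · (51 - 39) = ½ · 14 · 12 = 84.

84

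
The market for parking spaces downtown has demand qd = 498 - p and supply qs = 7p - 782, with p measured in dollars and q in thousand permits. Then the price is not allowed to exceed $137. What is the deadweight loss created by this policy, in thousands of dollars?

14812

Setting quantity demanded equal to quantity supplied, 498 - p = 7p - 782, gives p* = 160 and q* = 338.
Since 137 < 160, the ceiling is binding.
At p = 137: qd = 498 - 137 = 361 and qs = 7·137 - 782 = 177.
Quantity traded falls to 177. At q = 177 the demand price is 498 - 177 = 321 and the supply price is (782 + 177)/7 = 137.
Deadweight loss = ½ · (321 - 137) · (338 - 177) = ½ · 184 · 161 = 14812.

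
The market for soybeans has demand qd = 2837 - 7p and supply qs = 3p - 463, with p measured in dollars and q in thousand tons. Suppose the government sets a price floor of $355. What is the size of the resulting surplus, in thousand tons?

Without the control the market clears where 2837 - 7p = 3p - 463, i.e. p* = 330 and q* = 527.
Since 355 > 330, the floor is binding.
At p = 355: qd = 2837 - 7·355 = 352 and qs = 3·355 - 463 = 602.
Surplus = qs - qd = 602 - 352 = 250.

250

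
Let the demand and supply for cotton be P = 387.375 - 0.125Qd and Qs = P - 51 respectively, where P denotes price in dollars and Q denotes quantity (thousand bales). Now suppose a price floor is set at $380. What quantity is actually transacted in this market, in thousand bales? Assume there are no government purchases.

Rearranging demand gives Qd = 3099 - 8P. Equilibrium: 3099 - 8P = P - 51, so 3150 = 9P and P* = 350, Q* = 299.
Since 380 > 350, the floor is binding.
At P = 380: Qd = 3099 - 8·380 = 59 and Qs = 380 - 51 = 329.
The quantity actually transacted is the short side, demand: 59.

59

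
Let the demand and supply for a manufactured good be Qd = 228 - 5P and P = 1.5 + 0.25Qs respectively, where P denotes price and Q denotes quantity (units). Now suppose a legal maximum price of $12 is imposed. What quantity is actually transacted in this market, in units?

Rearranging supply gives Qs = 4P - 6. Without the control the market clears where 228 - 5P = 4P - 6, i.e. P* = 26 and Q* = 98.
Since 12 < 26, the ceiling is binding.
At P = 12: Qd = 228 - 5·12 = 168 and Qs = 4·12 - 6 = 42.
The quantity actually transacted is the short side, supply: 42.

42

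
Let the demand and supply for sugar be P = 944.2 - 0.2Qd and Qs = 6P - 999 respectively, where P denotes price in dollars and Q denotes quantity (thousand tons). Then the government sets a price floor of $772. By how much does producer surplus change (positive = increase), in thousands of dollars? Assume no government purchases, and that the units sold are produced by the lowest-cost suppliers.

Rearranging demand gives Qd = 4721 - 5P. Without the control the market clears where 4721 - 5P = 6P - 999, i.e. P* = 520 and Q* = 2121.
Because the floor (772) lies above the market-clearing price, it is binding.
At P = 772: Qd = 4721 - 5·772 = 861 and Qs = 6·772 - 999 = 3633.
Producer surplus without the control is ½ · (520 - 166.5) · 2121 = 374886.75.
With the floor, 861 units are sold at 772. The supply price at Q = 861 is 310, so PS = ½ · [(772 - 166.5) + (772 - 310)] · 861 = 459558.75.
Change in producer surplus = 459558.75 - 374886.75 = 84672.

84672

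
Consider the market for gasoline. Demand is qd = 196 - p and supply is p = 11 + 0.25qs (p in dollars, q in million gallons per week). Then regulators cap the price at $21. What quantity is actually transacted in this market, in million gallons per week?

40

Rearranging supply gives qs = 4p - 44. Equilibrium: 196 - p = 4p - 44, so 240 = 5p and p* = 48, q* = 148.
Because the ceiling (21) lies below the market-clearing price, it is binding.
At p = 21: qd = 196 - 21 = 175 and qs = 4·21 - 44 = 40.
The quantity actually transacted is the short side, supply: 40.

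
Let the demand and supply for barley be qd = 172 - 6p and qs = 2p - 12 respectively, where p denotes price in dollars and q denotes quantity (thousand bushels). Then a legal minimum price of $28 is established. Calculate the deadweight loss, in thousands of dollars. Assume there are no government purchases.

300

Equilibrium: 172 - 6p = 2p - 12, so 184 = 8p and p* = 23, q* = 34.
The floor of 28 is above the equilibrium price 23, so it binds.
At p = 28: qd = 172 - 6·28 = 4 and qs = 2·28 - 12 = 44.
Quantity traded falls to 4. At q = 4 the demand price is (172 - 4)/6 = 28 and the supply price is (12 + 4)/2 = 8.
Deadweight loss = ½ · (28 - 8) · (34 - 4) = ½ · 20 · 30 = 300.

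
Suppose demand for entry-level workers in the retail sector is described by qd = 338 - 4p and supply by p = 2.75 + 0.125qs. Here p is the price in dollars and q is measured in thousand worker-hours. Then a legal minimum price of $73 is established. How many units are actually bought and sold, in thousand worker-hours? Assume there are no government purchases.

46

Rearranging supply gives qs = 8p - 22. Equilibrium: 338 - 4p = 8p - 22, so 360 = 12p and p* = 30, q* = 218.
The floor of 73 is above the equilibrium price 30, so it binds.
At p = 73: qd = 338 - 4·73 = 46 and qs = 8·73 - 22 = 562.
The quantity actually transacted is the short side, demand: 46.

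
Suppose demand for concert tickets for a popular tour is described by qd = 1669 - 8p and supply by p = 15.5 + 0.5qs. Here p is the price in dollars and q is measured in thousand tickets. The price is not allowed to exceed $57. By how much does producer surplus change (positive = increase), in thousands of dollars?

-22148

Rearranging supply gives qs = 2p - 31. Without the control the market clears where 1669 - 8p = 2p - 31, i.e. p* = 170 and q* = 309.
Because the ceiling (57) lies below the market-clearing price, it is binding.
At p = 57: qd = 1669 - 8·57 = 1213 and qs = 2·57 - 31 = 83.
Producer surplus without the control is ½ · (170 - 15.5) · 309 = 23870.25.
With the ceiling, producers sell 83 units at 57, so PS = ½ · (57 - 15.5) · 83 = 1722.25.
Change in producer surplus = 1722.25 - 23870.25 = -22148.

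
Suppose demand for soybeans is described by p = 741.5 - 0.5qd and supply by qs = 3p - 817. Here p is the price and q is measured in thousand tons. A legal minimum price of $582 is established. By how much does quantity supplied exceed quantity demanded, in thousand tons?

Rearranging demand gives qd = 1483 - 2p. Without the control the market clears where 1483 - 2p = 3p - 817, i.e. p* = 460 and q* = 563.
Because the floor (582) lies above the market-clearing price, it is binding.
At p = 582: qd = 1483 - 2·582 = 319 and qs = 3·582 - 817 = 929.
Surplus = qs - qd = 929 - 319 = 610.

610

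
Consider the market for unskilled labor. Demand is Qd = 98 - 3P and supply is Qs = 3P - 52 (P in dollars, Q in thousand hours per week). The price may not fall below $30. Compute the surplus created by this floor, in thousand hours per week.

30

In a free market, 98 - 3P = 3P - 52 gives the equilibrium P* = 25, Q* = 23.
The floor of 30 is above the equilibrium price 25, so it binds.
At P = 30: Qd = 98 - 3·30 = 8 and Qs = 3·30 - 52 = 38.
Surplus = Qs - Qd = 38 - 8 = 30.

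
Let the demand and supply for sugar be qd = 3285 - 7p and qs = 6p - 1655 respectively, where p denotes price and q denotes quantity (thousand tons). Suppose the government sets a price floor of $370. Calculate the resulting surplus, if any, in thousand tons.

0

Equilibrium: 3285 - 7p = 6p - 1655, so 4940 = 13p and p* = 380, q* = 625.
Since 370 is below p* = 380, the floor does not bind and the free-market outcome prevails.
Since the control does not bind, there is no surplus.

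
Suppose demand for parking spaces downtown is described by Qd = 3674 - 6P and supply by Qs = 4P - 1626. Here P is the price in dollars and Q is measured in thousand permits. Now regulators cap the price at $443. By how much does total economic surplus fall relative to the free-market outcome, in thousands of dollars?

25230

In a free market, 3674 - 6P = 4P - 1626 gives the equilibrium P* = 530, Q* = 494.
The ceiling of 443 is below the equilibrium price 530, so it binds.
At P = 443: Qd = 3674 - 6·443 = 1016 and Qs = 4·443 - 1626 = 146.
Quantity traded falls to 146. At Q = 146 the demand price is (3674 - 146)/6 = 588 and the supply price is (1626 + 146)/4 = 443.
Deadweight loss = ½ · (588 - 443) · (494 - 146) = ½ · 145 · 348 = 25230.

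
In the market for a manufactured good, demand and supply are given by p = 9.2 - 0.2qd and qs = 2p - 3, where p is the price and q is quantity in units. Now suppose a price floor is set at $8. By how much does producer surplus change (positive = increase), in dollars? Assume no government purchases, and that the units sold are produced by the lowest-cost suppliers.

Rearranging demand gives qd = 46 - 5p. Setting quantity demanded equal to quantity supplied, 46 - 5p = 2p - 3, gives p* = 7 and q* = 11.
Because the floor (8) lies above the market-clearing price, it is binding.
At p = 8: qd = 46 - 5·8 = 6 and qs = 2·8 - 3 = 13.
Producer surplus without the control is ½ · (7 - 1.5) · 11 = 30.25.
With the floor, 6 units are sold at 8. The supply price at q = 6 is 4.5, so PS = ½ · [(8 - 1.5) + (8 - 4.5)] · 6 = 30.
Change in producer surplus = 30 - 30.25 = -0.25.

-0.25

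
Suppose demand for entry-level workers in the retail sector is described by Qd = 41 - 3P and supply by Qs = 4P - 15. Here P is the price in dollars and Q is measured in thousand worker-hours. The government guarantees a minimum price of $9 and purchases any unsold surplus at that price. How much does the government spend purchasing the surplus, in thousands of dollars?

63

Setting quantity demanded equal to quantity supplied, 41 - 3P = 4P - 15, gives P* = 8 and Q* = 17.
Since 9 > 8, the floor is binding.
At P = 9: Qd = 41 - 3·9 = 14 and Qs = 4·9 - 15 = 21.
Surplus = Qs - Qd = 7.
Government expenditure = surplus × support price = 7 × 9 = 63.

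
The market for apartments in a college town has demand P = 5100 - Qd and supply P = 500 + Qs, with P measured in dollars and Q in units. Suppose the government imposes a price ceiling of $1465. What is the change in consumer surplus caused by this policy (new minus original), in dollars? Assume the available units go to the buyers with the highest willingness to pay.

Rearranging demand gives Qd = 5100 - P; rearranging supply gives Qs = P - 500. In a free market, 5100 - P = P - 500 gives the equilibrium P* = 2800, Q* = 2300.
The ceiling of 1465 is below the equilibrium price 2800, so it binds.
At P = 1465: Qd = 5100 - 1465 = 3635 and Qs = 1465 - 500 = 965.
Consumer surplus without the control is ½ · (5100 - 2800) · 2300 = 2645000.
With the ceiling, 965 units are sold at 1465 (assume they go to the highest-value buyers). The demand price at Q = 965 is 4135, so CS = ½ · [(5100 - 1465) + (4135 - 1465)] · 965 = 3042162.5.
Change in consumer surplus = 3042162.5 - 2645000 = 397162.5.

397162.5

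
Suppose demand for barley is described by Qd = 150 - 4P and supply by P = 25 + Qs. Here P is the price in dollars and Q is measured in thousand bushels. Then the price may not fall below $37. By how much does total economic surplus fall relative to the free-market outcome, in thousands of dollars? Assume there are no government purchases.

Rearranging supply gives Qs = P - 25. Setting quantity demanded equal to quantity supplied, 150 - 4P = P - 25, gives P* = 35 and Q* = 10.
Since 37 > 35, the floor is binding.
At P = 37: Qd = 150 - 4·37 = 2 and Qs = 37 - 25 = 12.
Quantity traded falls to 2. At Q = 2 the demand price is (150 - 2)/4 = 37 and the supply price is 25 + 2 = 27.
Deadweight loss = ½ · (37 - 27) · (10 - 2) = ½ · 10 · 8 = 40.

40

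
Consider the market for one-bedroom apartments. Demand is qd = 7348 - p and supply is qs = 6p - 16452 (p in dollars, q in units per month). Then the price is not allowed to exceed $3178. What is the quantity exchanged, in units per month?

Setting quantity demanded equal to quantity supplied, 7348 - p = 6p - 16452, gives p* = 3400 and q* = 3948.
Since 3178 < 3400, the ceiling is binding.
At p = 3178: qd = 7348 - 3178 = 4170 and qs = 6·3178 - 16452 = 2616.
The quantity actually transacted is the short side, supply: 2616.

2616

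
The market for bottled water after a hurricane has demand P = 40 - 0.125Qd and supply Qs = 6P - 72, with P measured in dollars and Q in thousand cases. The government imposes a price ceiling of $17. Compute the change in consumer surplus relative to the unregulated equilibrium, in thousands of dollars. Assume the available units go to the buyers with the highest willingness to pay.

Rearranging demand gives Qd = 320 - 8P. In a free market, 320 - 8P = 6P - 72 gives the equilibrium P* = 28, Q* = 96.
The ceiling of 17 is below the equilibrium price 28, so it binds.
At P = 17: Qd = 320 - 8·17 = 184 and Qs = 6·17 - 72 = 30.
Consumer surplus without the control is ½ · (40 - 28) · 96 = 576.
With the ceiling, 30 units are sold at 17 (assume they go to the highest-value buyers). The demand price at Q = 30 is 36.25, so CS = ½ · [(40 - 17) + (36.25 - 17)] · 30 = 633.75.
Change in consumer surplus = 633.75 - 576 = 57.75.

57.75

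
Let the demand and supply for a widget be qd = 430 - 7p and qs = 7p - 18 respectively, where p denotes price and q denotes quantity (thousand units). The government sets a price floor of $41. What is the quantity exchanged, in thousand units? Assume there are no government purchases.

In a free market, 430 - 7p = 7p - 18 gives the equilibrium p* = 32, q* = 206.
Because the floor (41) lies above the market-clearing price, it is binding.
At p = 41: qd = 430 - 7·41 = 143 and qs = 7·41 - 18 = 269.
The quantity actually transacted is the short side, demand: 143.

143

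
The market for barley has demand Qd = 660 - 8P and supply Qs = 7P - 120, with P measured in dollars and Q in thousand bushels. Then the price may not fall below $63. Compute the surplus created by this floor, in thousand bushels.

165

In a free market, 660 - 8P = 7P - 120 gives the equilibrium P* = 52, Q* = 244.
Because the floor (63) lies above the market-clearing price, it is binding.
At P = 63: Qd = 660 - 8·63 = 156 and Qs = 7·63 - 120 = 321.
Surplus = Qs - Qd = 321 - 156 = 165.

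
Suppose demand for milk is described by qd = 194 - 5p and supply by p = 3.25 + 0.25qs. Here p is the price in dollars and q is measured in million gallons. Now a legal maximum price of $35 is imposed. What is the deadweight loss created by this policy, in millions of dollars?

0

Rearranging supply gives qs = 4p - 13. Without the control the market clears where 194 - 5p = 4p - 13, i.e. p* = 23 and q* = 79.
The ceiling of 35 is above the equilibrium price 23, so it is not binding; the market clears at p* = 23, q* = 79.
Since the control does not bind, no trades are prevented and deadweight loss is zero.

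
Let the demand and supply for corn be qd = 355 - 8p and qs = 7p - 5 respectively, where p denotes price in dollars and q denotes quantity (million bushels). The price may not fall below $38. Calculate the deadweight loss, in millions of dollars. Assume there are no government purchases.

1680

Setting quantity demanded equal to quantity supplied, 355 - 8p = 7p - 5, gives p* = 24 and q* = 163.
The floor of 38 is above the equilibrium price 24, so it binds.
At p = 38: qd = 355 - 8·38 = 51 and qs = 7·38 - 5 = 261.
Quantity traded falls to 51. At q = 51 the demand price is (355 - 51)/8 = 38 and the supply price is (5 + 51)/7 = 8.
Deadweight loss = ½ · (38 - 8) · (163 - 51) = ½ · 30 · 112 = 1680.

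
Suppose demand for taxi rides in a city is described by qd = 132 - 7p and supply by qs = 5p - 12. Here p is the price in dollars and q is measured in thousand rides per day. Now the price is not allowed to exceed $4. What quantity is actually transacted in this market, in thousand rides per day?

8

Equilibrium: 132 - 7p = 5p - 12, so 144 = 12p and p* = 12, q* = 48.
Because the ceiling (4) lies below the market-clearing price, it is binding.
At p = 4: qd = 132 - 7·4 = 104 and qs = 5·4 - 12 = 8.
The quantity actually transacted is the short side, supply: 8.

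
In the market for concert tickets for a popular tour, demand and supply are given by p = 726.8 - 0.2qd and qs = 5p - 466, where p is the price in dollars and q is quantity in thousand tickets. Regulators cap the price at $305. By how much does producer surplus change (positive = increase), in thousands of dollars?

Rearranging demand gives qd = 3634 - 5p. In a free market, 3634 - 5p = 5p - 466 gives the equilibrium p* = 410, q* = 1584.
Since 305 < 410, the ceiling is binding.
At p = 305: qd = 3634 - 5·305 = 2109 and qs = 5·305 - 466 = 1059.
Producer surplus without the control is ½ · (410 - 93.2) · 1584 = 250905.6.
With the ceiling, producers sell 1059 units at 305, so PS = ½ · (305 - 93.2) · 1059 = 112148.1.
Change in producer surplus = 112148.1 - 250905.6 = -138757.5.

-138757.5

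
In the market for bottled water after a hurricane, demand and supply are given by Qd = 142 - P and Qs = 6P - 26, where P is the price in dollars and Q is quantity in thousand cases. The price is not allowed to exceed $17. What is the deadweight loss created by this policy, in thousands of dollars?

1029

Equilibrium: 142 - P = 6P - 26, so 168 = 7P and P* = 24, Q* = 118.
The ceiling of 17 is below the equilibrium price 24, so it binds.
At P = 17: Qd = 142 - 17 = 125 and Qs = 6·17 - 26 = 76.
Quantity traded falls to 76. At Q = 76 the demand price is 142 - 76 = 66 and the supply price is (26 + 76)/6 = 17.
Deadweight loss = ½ · (66 - 17) · (118 - 76) = ½ · 49 · 42 = 1029.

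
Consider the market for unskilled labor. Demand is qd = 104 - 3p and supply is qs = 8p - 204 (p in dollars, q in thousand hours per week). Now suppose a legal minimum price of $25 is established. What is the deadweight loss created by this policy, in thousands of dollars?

0

Equilibrium: 104 - 3p = 8p - 204, so 308 = 11p and p* = 28, q* = 20.
Since 25 is below p* = 28, the floor does not bind and the free-market outcome prevails.
Since the control does not bind, no trades are prevented and deadweight loss is zero.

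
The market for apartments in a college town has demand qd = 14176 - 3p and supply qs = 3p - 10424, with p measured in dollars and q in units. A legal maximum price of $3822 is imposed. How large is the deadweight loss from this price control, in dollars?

Equilibrium: 14176 - 3p = 3p - 10424, so 24600 = 6p and p* = 4100, q* = 1876.
Because the ceiling (3822) lies below the market-clearing price, it is binding.
At p = 3822: qd = 14176 - 3·3822 = 2710 and qs = 3·3822 - 10424 = 1042.
Quantity traded falls to 1042. At q = 1042 the demand price is (14176 - 1042)/3 = 4378 and the supply price is (10424 + 1042)/3 = 3822.
Deadweight loss = ½ · (4378 - 3822) · (1876 - 1042) = ½ · 556 · 834 = 231852.

231852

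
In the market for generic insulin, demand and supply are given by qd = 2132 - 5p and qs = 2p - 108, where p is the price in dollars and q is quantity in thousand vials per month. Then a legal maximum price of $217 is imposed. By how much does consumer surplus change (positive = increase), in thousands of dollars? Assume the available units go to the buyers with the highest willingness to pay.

In a free market, 2132 - 5p = 2p - 108 gives the equilibrium p* = 320, q* = 532.
Since 217 < 320, the ceiling is binding.
At p = 217: qd = 2132 - 5·217 = 1047 and qs = 2·217 - 108 = 326.
Consumer surplus without the control is ½ · (426.4 - 320) · 532 = 28302.4.
With the ceiling, 326 units are sold at 217 (assume they go to the highest-value buyers). The demand price at q = 326 is 361.2, so CS = ½ · [(426.4 - 217) + (361.2 - 217)] · 326 = 57636.8.
Change in consumer surplus = 57636.8 - 28302.4 = 29334.4.

29334.4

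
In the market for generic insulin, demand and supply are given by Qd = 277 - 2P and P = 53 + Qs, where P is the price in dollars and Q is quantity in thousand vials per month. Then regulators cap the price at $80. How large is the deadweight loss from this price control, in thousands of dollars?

675

Rearranging supply gives Qs = P - 53. Without the control the market clears where 277 - 2P = P - 53, i.e. P* = 110 and Q* = 57.
Since 80 < 110, the ceiling is binding.
At P = 80: Qd = 277 - 2·80 = 117 and Qs = 80 - 53 = 27.
Quantity traded falls to 27. At Q = 27 the demand price is (277 - 27)/2 = 125 and the supply price is 53 + 27 = 80.
Deadweight loss = ½ · (125 - 80) · (57 - 27) = ½ · 45 · 30 = 675.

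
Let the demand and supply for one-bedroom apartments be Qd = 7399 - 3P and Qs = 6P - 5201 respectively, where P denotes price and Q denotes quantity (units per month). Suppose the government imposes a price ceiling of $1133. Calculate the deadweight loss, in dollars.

Equilibrium: 7399 - 3P = 6P - 5201, so 12600 = 9P and P* = 1400, Q* = 3199.
The ceiling of 1133 is below the equilibrium price 1400, so it binds.
At P = 1133: Qd = 7399 - 3·1133 = 4000 and Qs = 6·1133 - 5201 = 1597.
Quantity traded falls to 1597. At Q = 1597 the demand price is (7399 - 1597)/3 = 1934 and the supply price is (5201 + 1597)/6 = 1133.
Deadweight loss = ½ · (1934 - 1133) · (3199 - 1597) = ½ · 801 · 1602 = 641601.

641601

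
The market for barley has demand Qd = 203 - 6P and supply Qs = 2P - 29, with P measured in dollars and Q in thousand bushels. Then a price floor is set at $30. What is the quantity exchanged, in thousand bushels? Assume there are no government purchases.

Without the control the market clears where 203 - 6P = 2P - 29, i.e. P* = 29 and Q* = 29.
Because the floor (30) lies above the market-clearing price, it is binding.
At P = 30: Qd = 203 - 6·30 = 23 and Qs = 2·30 - 29 = 31.
The quantity actually transacted is the short side, demand: 23.

23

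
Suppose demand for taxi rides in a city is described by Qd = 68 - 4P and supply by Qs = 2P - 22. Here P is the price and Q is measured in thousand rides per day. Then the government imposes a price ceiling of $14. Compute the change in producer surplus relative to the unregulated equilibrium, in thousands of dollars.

Setting quantity demanded equal to quantity supplied, 68 - 4P = 2P - 22, gives P* = 15 and Q* = 8.
The ceiling of 14 is below the equilibrium price 15, so it binds.
At P = 14: Qd = 68 - 4·14 = 12 and Qs = 2·14 - 22 = 6.
Producer surplus without the control is ½ · (15 - 11) · 8 = 16.
With the ceiling, producers sell 6 units at 14, so PS = ½ · (14 - 11) · 6 = 9.
Change in producer surplus = 9 - 16 = -7.

-7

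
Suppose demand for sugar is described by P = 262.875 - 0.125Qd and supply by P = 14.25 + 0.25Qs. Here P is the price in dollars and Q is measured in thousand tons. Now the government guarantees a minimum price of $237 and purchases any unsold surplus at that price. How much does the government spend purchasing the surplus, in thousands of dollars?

Rearranging demand gives Qd = 2103 - 8P; rearranging supply gives Qs = 4P - 57. Setting quantity demanded equal to quantity supplied, 2103 - 8P = 4P - 57, gives P* = 180 and Q* = 663.
Since 237 > 180, the floor is binding.
At P = 237: Qd = 2103 - 8·237 = 207 and Qs = 4·237 - 57 = 891.
Surplus = Qs - Qd = 684.
Government expenditure = surplus × support price = 684 × 237 = 162108.

162108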